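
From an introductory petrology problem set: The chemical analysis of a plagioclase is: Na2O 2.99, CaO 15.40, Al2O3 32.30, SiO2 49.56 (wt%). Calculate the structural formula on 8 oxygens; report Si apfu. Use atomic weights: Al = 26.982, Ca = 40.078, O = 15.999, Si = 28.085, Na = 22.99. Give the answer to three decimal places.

2.99 wt% Na2O ÷ 61.979 g/mol = 0.04824 mol, giving 0.09648 Na and 0.04824 O.
15.40 wt% CaO ÷ 56.077 g/mol = 0.27462 mol, giving 0.27462 Ca and 0.27462 O.
32.30 wt% Al2O3 ÷ 101.961 g/mol = 0.31679 mol, giving 0.63358 Al and 0.95037 O.
49.56 wt% SiO2 ÷ 60.083 g/mol = 0.82486 mol, giving 0.82486 Si and 1.64972 O.
Oxygen sums to 2.92295; scaling by 8/2.92295 = 2.73696 puts the formula on 8 O.
Si: 0.82486 × 2.73696 = 2.258 atoms per formula unit.

2.258 Si apfu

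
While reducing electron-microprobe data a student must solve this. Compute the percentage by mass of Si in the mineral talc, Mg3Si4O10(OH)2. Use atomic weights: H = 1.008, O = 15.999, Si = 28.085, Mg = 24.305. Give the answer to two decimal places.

29.62 wt%

M(Mg3Si4O10(OH)2) = 379.259 g/mol.
Si contributes 4 × 28.085 = 112.340 g per mole.
112.340/379.259 = 0.2962 → 29.62%.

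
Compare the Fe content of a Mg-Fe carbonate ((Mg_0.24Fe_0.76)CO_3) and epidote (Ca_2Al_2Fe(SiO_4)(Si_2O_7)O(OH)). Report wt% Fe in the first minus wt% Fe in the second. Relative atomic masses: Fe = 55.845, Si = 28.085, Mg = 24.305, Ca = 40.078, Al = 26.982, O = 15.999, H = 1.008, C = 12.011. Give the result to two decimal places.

M((Mg_0.24Fe_0.76)CO_3) = 108.283 g/mol, so wt% Fe = 42.442/108.283 × 100 = 39.20%.
M(Ca_2Al_2Fe(SiO_4)(Si_2O_7)O(OH)) = 483.215 g/mol, so wt% Fe = 55.845/483.215 × 100 = 11.56%.
39.20 − 11.56 = 27.64 pp.

27.64 percentage points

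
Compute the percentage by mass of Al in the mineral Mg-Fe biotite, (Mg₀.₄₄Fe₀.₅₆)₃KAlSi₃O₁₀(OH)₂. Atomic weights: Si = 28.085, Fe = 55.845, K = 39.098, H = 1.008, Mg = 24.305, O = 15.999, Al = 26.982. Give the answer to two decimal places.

Molar mass of (Mg₀.₄₄Fe₀.₅₆)₃KAlSi₃O₁₀(OH)₂: 1.32*24.305 + 1.68*55.845 + 1*39.098 + 1*26.982 + 3*28.085 + 12*15.999 + 2*1.008 = 470.241 g/mol.
Mass of Al per formula unit: 1 × 26.982 = 26.982 g.
Weight fraction Al = 26.982 / 470.241 = 0.0574.

5.74 wt%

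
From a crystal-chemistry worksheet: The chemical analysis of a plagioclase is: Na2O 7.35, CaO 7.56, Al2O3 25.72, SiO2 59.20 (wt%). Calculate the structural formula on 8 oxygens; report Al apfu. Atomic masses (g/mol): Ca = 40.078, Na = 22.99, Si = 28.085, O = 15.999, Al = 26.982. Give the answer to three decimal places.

Na2O: 7.35/61.979 = 0.11859 mol → 0.23718 mol Na, 0.11859 mol O.
CaO: 7.56/56.077 = 0.13481 mol → 0.13481 mol Ca, 0.13481 mol O.
Al2O3: 25.72/101.961 = 0.25225 mol → 0.50450 mol Al, 0.75675 mol O.
SiO2: 59.20/60.083 = 0.98530 mol → 0.98530 mol Si, 1.97060 mol O.
Total oxygen = 2.98075 mol. Normalization factor = 8/2.98075 = 2.68389.
Al per 8 O = 0.50450 × 2.68389 = 1.354.

1.354 Al apfu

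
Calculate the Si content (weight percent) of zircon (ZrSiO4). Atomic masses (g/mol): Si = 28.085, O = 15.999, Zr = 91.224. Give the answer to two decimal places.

15.32 weight percent

Molar mass of ZrSiO4: 1×91.224 + 1×28.085 + 4×15.999 = 183.305 g/mol.
Mass of Si per formula unit: 1 × 28.085 = 28.085 g.
Weight fraction Si = 28.085 / 183.305 = 0.1532.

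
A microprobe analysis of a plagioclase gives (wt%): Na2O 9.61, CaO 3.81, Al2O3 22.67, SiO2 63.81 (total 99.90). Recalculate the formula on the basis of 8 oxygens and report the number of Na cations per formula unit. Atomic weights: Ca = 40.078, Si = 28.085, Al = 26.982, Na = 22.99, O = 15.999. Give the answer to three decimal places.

0.823 Na apfu

Na2O: 9.61/61.979 = 0.15505 mol → 0.31010 mol Na, 0.15505 mol O.
CaO: 3.81/56.077 = 0.06794 mol → 0.06794 mol Ca, 0.06794 mol O.
Al2O3: 22.67/101.961 = 0.22234 mol → 0.44468 mol Al, 0.66702 mol O.
SiO2: 63.81/60.083 = 1.06203 mol → 1.06203 mol Si, 2.12406 mol O.
Total oxygen = 3.01407 mol. Normalization factor = 8/3.01407 = 2.65422.
Na per 8 O = 0.31010 × 2.65422 = 0.823.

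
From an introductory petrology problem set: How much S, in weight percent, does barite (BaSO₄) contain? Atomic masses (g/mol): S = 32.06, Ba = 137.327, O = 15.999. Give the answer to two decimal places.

13.74 weight percent

Molar mass of BaSO₄: 1*137.327 + 1*32.06 + 4*15.999 = 233.383 g/mol.
Mass of S per formula unit: 1 × 32.06 = 32.060 g.
Weight fraction S = 32.060 / 233.383 = 0.1374.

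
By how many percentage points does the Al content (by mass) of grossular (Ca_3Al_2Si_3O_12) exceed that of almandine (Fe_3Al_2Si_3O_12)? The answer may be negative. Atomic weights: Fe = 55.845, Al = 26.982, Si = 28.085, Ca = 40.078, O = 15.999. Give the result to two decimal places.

1.14 percentage points

Al in Ca_3Al_2Si_3O_12: molar mass 450.441 g/mol; 2×26.982 = 53.964 g → 11.98 wt%.
Al in Fe_3Al_2Si_3O_12: molar mass 497.742 g/mol; 2×26.982 = 53.964 g → 10.84 wt%.
Difference = 11.98 − 10.84 = 1.14 percentage points.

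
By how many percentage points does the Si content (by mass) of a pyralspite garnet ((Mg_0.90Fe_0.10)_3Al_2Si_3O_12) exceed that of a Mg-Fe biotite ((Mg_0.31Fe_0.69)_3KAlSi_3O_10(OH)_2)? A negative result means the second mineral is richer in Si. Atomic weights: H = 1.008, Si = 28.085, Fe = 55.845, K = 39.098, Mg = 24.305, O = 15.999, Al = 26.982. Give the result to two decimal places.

First mineral: 84.255 g Si in 412.584 g formula = 20.42 wt% Si.
Second mineral: 84.255 g Si in 482.542 g formula = 17.46 wt% Si.
20.42% − 17.46% gives a difference of 2.96 percentage points.

2.96 percentage points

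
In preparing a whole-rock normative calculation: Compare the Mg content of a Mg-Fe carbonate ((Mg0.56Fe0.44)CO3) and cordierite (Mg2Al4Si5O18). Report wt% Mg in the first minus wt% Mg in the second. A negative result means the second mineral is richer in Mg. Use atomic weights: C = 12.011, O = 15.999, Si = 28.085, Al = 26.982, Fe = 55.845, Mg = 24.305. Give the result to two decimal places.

M((Mg0.56Fe0.44)CO3) = 98.191 g/mol, so wt% Mg = 13.611/98.191 × 100 = 13.86%.
M(Mg2Al4Si5O18) = 584.945 g/mol, so wt% Mg = 48.610/584.945 × 100 = 8.31%.
13.86 − 8.31 = 5.55 pp.

5.55 percentage points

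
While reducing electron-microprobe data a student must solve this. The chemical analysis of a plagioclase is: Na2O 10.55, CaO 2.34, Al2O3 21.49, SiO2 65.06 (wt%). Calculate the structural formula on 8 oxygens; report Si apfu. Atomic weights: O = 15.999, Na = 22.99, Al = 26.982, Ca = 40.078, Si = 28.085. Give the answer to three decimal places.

10.55 wt% Na2O ÷ 61.979 g/mol = 0.17022 mol, giving 0.34044 Na and 0.17022 O.
2.34 wt% CaO ÷ 56.077 g/mol = 0.04173 mol, giving 0.04173 Ca and 0.04173 O.
21.49 wt% Al2O3 ÷ 101.961 g/mol = 0.21077 mol, giving 0.42154 Al and 0.63231 O.
65.06 wt% SiO2 ÷ 60.083 g/mol = 1.08284 mol, giving 1.08284 Si and 2.16568 O.
Oxygen sums to 3.00994; scaling by 8/3.00994 = 2.65786 puts the formula on 8 O.
Si: 1.08284 × 2.65786 = 2.878 atoms per formula unit.

2.878 Si apfu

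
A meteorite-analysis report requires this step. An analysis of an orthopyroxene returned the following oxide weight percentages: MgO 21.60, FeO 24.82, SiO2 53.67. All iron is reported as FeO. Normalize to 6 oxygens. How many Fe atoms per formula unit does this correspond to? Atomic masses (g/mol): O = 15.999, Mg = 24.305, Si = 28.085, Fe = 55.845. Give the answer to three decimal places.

0.777 Fe apfu

MgO: 21.60/40.304 = 0.53593 mol → 0.53593 mol Mg, 0.53593 mol O.
FeO: 24.82/71.844 = 0.34547 mol → 0.34547 mol Fe, 0.34547 mol O.
SiO2: 53.67/60.083 = 0.89326 mol → 0.89326 mol Si, 1.78652 mol O.
Total oxygen = 2.66792 mol. Normalization factor = 6/2.66792 = 2.24894.
Fe per 6 O = 0.34547 × 2.24894 = 0.777.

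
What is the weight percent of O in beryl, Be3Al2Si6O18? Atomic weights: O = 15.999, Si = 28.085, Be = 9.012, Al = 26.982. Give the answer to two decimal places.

53.58 wt%

Molar mass of Be3Al2Si6O18: 3*9.012 + 2*26.982 + 6*28.085 + 18*15.999 = 537.492 g/mol.
Mass of O per formula unit: 18 × 15.999 = 287.982 g.
Weight fraction O = 287.982 / 537.492 = 0.5358.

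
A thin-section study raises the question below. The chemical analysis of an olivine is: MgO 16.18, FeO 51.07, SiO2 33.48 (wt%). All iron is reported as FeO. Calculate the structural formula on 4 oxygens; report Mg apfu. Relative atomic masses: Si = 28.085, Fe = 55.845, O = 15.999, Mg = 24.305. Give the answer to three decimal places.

MgO: 16.18/40.304 = 0.40145 mol → 0.40145 mol Mg, 0.40145 mol O.
FeO: 51.07/71.844 = 0.71085 mol → 0.71085 mol Fe, 0.71085 mol O.
SiO2: 33.48/60.083 = 0.55723 mol → 0.55723 mol Si, 1.11446 mol O.
Total oxygen = 2.22676 mol. Normalization factor = 4/2.22676 = 1.79633.
Mg per 4 O = 0.40145 × 1.79633 = 0.721.

0.721 Mg apfu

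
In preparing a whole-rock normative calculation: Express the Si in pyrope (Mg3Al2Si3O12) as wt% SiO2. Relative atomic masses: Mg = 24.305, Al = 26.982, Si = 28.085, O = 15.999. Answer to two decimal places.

44.71 wt%

M(Mg3Al2Si3O12) = 403.122 g/mol; M(SiO2) = 60.083 g/mol.
Moles SiO2 per formula unit = 3 Si ÷ 1 = 3.0000.
SiO2 fraction = (3.0000 × 60.083) / 403.122 = 180.249/403.122 = 0.4471.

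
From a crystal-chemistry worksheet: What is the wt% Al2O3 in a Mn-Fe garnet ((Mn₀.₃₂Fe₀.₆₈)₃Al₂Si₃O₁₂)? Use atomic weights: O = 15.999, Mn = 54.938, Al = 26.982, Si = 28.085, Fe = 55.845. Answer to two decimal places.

20.52 wt%

Formula mass = 496.871 g/mol.
2 Al → 1.0000 mol Al2O3 per formula unit; M(Al2O3) = 101.961, so Al2O3 mass = 101.961 g.
101.961/496.871 × 100 = 20.52 wt%.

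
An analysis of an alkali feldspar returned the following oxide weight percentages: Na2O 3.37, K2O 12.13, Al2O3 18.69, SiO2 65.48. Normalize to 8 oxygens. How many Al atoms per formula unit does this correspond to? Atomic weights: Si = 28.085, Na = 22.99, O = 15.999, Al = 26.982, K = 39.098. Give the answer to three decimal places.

Na2O: 3.37/61.979 = 0.05437 mol → 0.10874 mol Na, 0.05437 mol O.
K2O: 12.13/94.195 = 0.12878 mol → 0.25756 mol K, 0.12878 mol O.
Al2O3: 18.69/101.961 = 0.18331 mol → 0.36662 mol Al, 0.54993 mol O.
SiO2: 65.48/60.083 = 1.08983 mol → 1.08983 mol Si, 2.17966 mol O.
Total oxygen = 2.91274 mol. Normalization factor = 8/2.91274 = 2.74655.
Al per 8 O = 0.36662 × 2.74655 = 1.007.

1.007 Al apfu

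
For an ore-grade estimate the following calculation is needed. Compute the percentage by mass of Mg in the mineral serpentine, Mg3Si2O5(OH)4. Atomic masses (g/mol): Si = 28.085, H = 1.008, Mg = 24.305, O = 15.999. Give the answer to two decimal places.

26.31 wt%

Formula mass = 3×24.305 + 2×28.085 + 9×15.999 + 4×1.008 = 277.108 g/mol, of which 72.915 g is Mg.
So Mg makes up 72.915/277.108 = 0.2631 of the mass, i.e. 26.31%.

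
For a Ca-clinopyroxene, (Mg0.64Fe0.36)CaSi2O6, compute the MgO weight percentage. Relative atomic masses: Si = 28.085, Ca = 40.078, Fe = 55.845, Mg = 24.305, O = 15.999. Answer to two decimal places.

Molar mass of (Mg0.64Fe0.36)CaSi2O6 = 0.64·24.305 + 0.36·55.845 + 1·40.078 + 2·28.085 + 6·15.999 = 227.901 g/mol.
Each formula unit contains 0.64 Mg, equivalent to 0.64/1 = 0.6400 mol MgO.
M(MgO) = 1×24.305 + 1×15.999 = 40.304 g/mol.
Mass of MgO per formula unit = 0.6400 × 40.304 = 25.795 g.
MgO wt% = 25.795 / 227.901 × 100 = 11.32%.

11.32 wt%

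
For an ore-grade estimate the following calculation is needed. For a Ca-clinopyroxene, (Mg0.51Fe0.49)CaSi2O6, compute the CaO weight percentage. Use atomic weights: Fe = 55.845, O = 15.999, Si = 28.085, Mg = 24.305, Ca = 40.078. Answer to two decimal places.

24.17 wt%

M((Mg0.51Fe0.49)CaSi2O6) = 232.002 g/mol; M(CaO) = 56.077 g/mol.
Moles CaO per formula unit = 1 Ca ÷ 1 = 1.0000.
CaO fraction = (1.0000 × 56.077) / 232.002 = 56.077/232.002 = 0.2417.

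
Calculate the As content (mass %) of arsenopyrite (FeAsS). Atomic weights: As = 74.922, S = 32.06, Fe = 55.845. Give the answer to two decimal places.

46.01 mass %

Formula mass = 1×55.845 + 1×74.922 + 1×32.06 = 162.827 g/mol, of which 74.922 g is As.
So As makes up 74.922/162.827 = 0.4601 of the mass, i.e. 46.01%.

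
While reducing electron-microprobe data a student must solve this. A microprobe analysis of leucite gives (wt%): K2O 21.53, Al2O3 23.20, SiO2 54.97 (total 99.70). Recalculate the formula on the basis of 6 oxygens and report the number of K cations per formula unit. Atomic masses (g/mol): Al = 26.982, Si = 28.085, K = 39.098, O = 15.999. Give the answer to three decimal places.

1.001 K apfu

K2O: 21.53/94.195 = 0.22857 mol → 0.45714 mol K, 0.22857 mol O.
Al2O3: 23.20/101.961 = 0.22754 mol → 0.45508 mol Al, 0.68262 mol O.
SiO2: 54.97/60.083 = 0.91490 mol → 0.91490 mol Si, 1.82980 mol O.
Total oxygen = 2.74099 mol. Normalization factor = 6/2.74099 = 2.18899.
K per 6 O = 0.45714 × 2.18899 = 1.001.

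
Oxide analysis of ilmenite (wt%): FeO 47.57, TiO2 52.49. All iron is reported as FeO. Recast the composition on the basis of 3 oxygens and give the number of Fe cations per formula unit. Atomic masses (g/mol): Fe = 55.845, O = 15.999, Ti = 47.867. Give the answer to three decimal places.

1.005 Fe apfu

47.57 wt% FeO ÷ 71.844 g/mol = 0.66213 mol, giving 0.66213 Fe and 0.66213 O.
52.49 wt% TiO2 ÷ 79.865 g/mol = 0.65723 mol, giving 0.65723 Ti and 1.31446 O.
Oxygen sums to 1.97659; scaling by 3/1.97659 = 1.51777 puts the formula on 3 O.
Fe: 0.66213 × 1.51777 = 1.005 atoms per formula unit.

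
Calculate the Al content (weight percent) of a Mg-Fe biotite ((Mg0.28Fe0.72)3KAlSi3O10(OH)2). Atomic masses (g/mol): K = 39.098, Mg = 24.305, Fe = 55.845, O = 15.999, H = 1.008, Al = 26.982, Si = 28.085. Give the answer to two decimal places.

M((Mg0.28Fe0.72)3KAlSi3O10(OH)2) = 485.380 g/mol.
Al contributes 1 × 26.982 = 26.982 g per mole.
26.982/485.380 = 0.0556 → 5.56%.

5.56 weight percent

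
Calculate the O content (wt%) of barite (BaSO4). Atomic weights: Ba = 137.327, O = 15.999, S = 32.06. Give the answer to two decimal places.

27.42 wt%

Formula mass = 1·137.327 + 1·32.06 + 4·15.999 = 233.383 g/mol, of which 63.996 g is O.
So O makes up 63.996/233.383 = 0.2742 of the mass, i.e. 27.42%.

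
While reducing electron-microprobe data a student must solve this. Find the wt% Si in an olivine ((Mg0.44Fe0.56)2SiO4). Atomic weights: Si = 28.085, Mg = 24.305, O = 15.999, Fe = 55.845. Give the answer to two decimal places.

Molar mass of (Mg0.44Fe0.56)2SiO4: 0.88·24.305 + 1.12·55.845 + 1·28.085 + 4·15.999 = 176.016 g/mol.
Mass of Si per formula unit: 1 × 28.085 = 28.085 g.
Weight fraction Si = 28.085 / 176.016 = 0.1596.

15.96 wt%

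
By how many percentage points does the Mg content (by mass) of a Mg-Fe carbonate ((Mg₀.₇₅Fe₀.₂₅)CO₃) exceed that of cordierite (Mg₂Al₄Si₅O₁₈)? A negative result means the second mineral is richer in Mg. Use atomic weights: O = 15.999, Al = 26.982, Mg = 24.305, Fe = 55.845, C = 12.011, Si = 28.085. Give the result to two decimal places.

M((Mg₀.₇₅Fe₀.₂₅)CO₃) = 92.198 g/mol, so wt% Mg = 18.229/92.198 × 100 = 19.77%.
M(Mg₂Al₄Si₅O₁₈) = 584.945 g/mol, so wt% Mg = 48.610/584.945 × 100 = 8.31%.
19.77 − 8.31 = 11.46 pp.

11.46 percentage points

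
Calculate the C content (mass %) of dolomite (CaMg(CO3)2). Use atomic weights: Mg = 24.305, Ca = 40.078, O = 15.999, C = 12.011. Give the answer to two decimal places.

13.03 mass %

Formula mass = 1·40.078 + 1·24.305 + 2·12.011 + 6·15.999 = 184.399 g/mol, of which 24.022 g is C.
So C makes up 24.022/184.399 = 0.1303 of the mass, i.e. 13.03%.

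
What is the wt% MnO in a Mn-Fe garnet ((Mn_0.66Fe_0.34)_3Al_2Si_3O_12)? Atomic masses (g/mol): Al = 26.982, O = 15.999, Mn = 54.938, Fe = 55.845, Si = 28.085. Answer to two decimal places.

M((Mn_0.66Fe_0.34)_3Al_2Si_3O_12) = 495.946 g/mol; M(MnO) = 70.937 g/mol.
Moles MnO per formula unit = 1.98 Mn ÷ 1 = 1.9800.
MnO fraction = (1.9800 × 70.937) / 495.946 = 140.455/495.946 = 0.2832.

28.32 wt%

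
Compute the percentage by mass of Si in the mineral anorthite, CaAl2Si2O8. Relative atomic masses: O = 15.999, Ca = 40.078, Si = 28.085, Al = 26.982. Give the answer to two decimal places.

Formula mass = 1×40.078 + 2×26.982 + 2×28.085 + 8×15.999 = 278.204 g/mol, of which 56.170 g is Si.
So Si makes up 56.170/278.204 = 0.2019 of the mass, i.e. 20.19%.

20.19 weight percent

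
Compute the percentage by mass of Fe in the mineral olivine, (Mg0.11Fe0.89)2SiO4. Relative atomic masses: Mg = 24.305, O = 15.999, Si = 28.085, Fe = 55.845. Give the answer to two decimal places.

50.50 weight percent

M((Mg0.11Fe0.89)2SiO4) = 196.832 g/mol.
Fe contributes 1.78 × 55.845 = 99.404 g per mole.
99.404/196.832 = 0.5050 → 50.50%.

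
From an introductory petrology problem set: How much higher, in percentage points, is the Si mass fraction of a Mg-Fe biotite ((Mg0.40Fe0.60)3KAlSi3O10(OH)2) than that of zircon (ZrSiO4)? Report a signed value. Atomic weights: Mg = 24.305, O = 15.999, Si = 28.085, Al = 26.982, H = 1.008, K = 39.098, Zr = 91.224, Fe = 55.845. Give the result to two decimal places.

M((Mg0.40Fe0.60)3KAlSi3O10(OH)2) = 474.026 g/mol, so wt% Si = 84.255/474.026 × 100 = 17.77%.
M(ZrSiO4) = 183.305 g/mol, so wt% Si = 28.085/183.305 × 100 = 15.32%.
17.77 − 15.32 = 2.45 pp.

2.45 percentage points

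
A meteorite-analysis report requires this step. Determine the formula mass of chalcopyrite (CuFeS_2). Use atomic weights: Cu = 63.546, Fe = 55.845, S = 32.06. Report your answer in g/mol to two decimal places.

183.51 g/mol

M = 1(63.546) + 1(55.845) + 2(32.06)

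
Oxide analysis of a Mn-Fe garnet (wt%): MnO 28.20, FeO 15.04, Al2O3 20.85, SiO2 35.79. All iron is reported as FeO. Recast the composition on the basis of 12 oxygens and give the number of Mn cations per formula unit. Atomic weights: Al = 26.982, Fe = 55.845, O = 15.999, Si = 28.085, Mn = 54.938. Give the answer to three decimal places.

1.978 Mn apfu

MnO: 28.20/70.937 = 0.39754 mol → 0.39754 mol Mn, 0.39754 mol O.
FeO: 15.04/71.844 = 0.20934 mol → 0.20934 mol Fe, 0.20934 mol O.
Al2O3: 20.85/101.961 = 0.20449 mol → 0.40898 mol Al, 0.61347 mol O.
SiO2: 35.79/60.083 = 0.59568 mol → 0.59568 mol Si, 1.19136 mol O.
Total oxygen = 2.41171 mol. Normalization factor = 12/2.41171 = 4.97572.
Mn per 12 O = 0.39754 × 4.97572 = 1.978.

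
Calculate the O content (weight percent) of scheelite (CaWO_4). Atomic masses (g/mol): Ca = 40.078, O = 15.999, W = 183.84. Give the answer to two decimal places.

M(CaWO_4) = 287.914 g/mol.
O contributes 4 × 15.999 = 63.996 g per mole.
63.996/287.914 = 0.2223 → 22.23%.

22.23 weight percent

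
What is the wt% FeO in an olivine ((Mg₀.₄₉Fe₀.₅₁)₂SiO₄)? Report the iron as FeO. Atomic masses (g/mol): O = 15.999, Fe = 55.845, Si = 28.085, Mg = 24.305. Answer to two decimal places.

42.39 wt%

Formula mass = 172.862 g/mol.
1.02 Fe → 1.0200 mol FeO per formula unit; M(FeO) = 71.844, so FeO mass = 73.281 g.
73.281/172.862 × 100 = 42.39 wt%.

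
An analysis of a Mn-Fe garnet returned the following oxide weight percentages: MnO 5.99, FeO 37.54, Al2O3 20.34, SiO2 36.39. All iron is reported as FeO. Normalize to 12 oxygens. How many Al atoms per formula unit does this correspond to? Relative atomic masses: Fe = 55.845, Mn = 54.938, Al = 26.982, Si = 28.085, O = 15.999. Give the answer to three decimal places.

MnO: 5.99/70.937 = 0.08444 mol → 0.08444 mol Mn, 0.08444 mol O.
FeO: 37.54/71.844 = 0.52252 mol → 0.52252 mol Fe, 0.52252 mol O.
Al2O3: 20.34/101.961 = 0.19949 mol → 0.39898 mol Al, 0.59847 mol O.
SiO2: 36.39/60.083 = 0.60566 mol → 0.60566 mol Si, 1.21132 mol O.
Total oxygen = 2.41675 mol. Normalization factor = 12/2.41675 = 4.96535.
Al per 12 O = 0.39898 × 4.96535 = 1.981.

1.981 Al apfu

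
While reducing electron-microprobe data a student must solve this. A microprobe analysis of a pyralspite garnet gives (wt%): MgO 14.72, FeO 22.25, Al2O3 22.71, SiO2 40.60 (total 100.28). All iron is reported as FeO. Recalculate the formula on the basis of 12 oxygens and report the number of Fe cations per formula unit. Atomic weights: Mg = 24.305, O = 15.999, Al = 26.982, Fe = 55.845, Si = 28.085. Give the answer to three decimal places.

1.379 Fe apfu

MgO: 14.72/40.304 = 0.36522 mol → 0.36522 mol Mg, 0.36522 mol O.
FeO: 22.25/71.844 = 0.30970 mol → 0.30970 mol Fe, 0.30970 mol O.
Al2O3: 22.71/101.961 = 0.22273 mol → 0.44546 mol Al, 0.66819 mol O.
SiO2: 40.60/60.083 = 0.67573 mol → 0.67573 mol Si, 1.35146 mol O.
Total oxygen = 2.69457 mol. Normalization factor = 12/2.69457 = 4.45340.
Fe per 12 O = 0.30970 × 4.45340 = 1.379.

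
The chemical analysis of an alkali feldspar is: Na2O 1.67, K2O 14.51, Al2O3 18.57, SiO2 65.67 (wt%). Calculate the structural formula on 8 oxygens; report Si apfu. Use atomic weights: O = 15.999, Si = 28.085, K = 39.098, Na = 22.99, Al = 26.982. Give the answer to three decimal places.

1.67 wt% Na2O ÷ 61.979 g/mol = 0.02694 mol, giving 0.05388 Na and 0.02694 O.
14.51 wt% K2O ÷ 94.195 g/mol = 0.15404 mol, giving 0.30808 K and 0.15404 O.
18.57 wt% Al2O3 ÷ 101.961 g/mol = 0.18213 mol, giving 0.36426 Al and 0.54639 O.
65.67 wt% SiO2 ÷ 60.083 g/mol = 1.09299 mol, giving 1.09299 Si and 2.18598 O.
Oxygen sums to 2.91335; scaling by 8/2.91335 = 2.74598 puts the formula on 8 O.
Si: 1.09299 × 2.74598 = 3.001 atoms per formula unit.

3.001 Si apfu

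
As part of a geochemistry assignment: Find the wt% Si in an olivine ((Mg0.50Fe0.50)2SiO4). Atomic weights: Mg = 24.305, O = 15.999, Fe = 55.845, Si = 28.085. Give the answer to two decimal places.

16.31 wt%

Molar mass of (Mg0.50Fe0.50)2SiO4: 1·24.305 + 1·55.845 + 1·28.085 + 4·15.999 = 172.231 g/mol.
Mass of Si per formula unit: 1 × 28.085 = 28.085 g.
Weight fraction Si = 28.085 / 172.231 = 0.1631.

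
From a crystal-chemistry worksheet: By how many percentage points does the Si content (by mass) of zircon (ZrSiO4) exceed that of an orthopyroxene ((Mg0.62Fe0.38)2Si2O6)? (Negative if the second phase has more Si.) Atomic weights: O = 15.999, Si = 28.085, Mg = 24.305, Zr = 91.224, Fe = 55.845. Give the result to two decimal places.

-9.67 percentage points

M(ZrSiO4) = 183.305 g/mol, so wt% Si = 28.085/183.305 × 100 = 15.32%.
M((Mg0.62Fe0.38)2Si2O6) = 224.744 g/mol, so wt% Si = 56.170/224.744 × 100 = 24.99%.
15.32 − 24.99 = -9.67 pp.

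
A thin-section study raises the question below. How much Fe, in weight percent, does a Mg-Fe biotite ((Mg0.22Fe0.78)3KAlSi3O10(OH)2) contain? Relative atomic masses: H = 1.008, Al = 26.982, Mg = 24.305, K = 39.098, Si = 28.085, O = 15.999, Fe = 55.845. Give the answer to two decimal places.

Formula mass = 0.66·24.305 + 2.34·55.845 + 1·39.098 + 1·26.982 + 3·28.085 + 12·15.999 + 2·1.008 = 491.058 g/mol, of which 130.677 g is Fe.
So Fe makes up 130.677/491.058 = 0.2661 of the mass, i.e. 26.61%.

26.61 weight percent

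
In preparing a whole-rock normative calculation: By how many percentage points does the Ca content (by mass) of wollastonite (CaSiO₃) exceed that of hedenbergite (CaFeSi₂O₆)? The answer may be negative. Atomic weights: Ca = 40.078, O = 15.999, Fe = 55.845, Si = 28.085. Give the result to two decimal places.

18.35 percentage points

M(CaSiO₃) = 116.160 g/mol, so wt% Ca = 40.078/116.160 × 100 = 34.50%.
M(CaFeSi₂O₆) = 248.087 g/mol, so wt% Ca = 40.078/248.087 × 100 = 16.15%.
34.50 − 16.15 = 18.35 pp.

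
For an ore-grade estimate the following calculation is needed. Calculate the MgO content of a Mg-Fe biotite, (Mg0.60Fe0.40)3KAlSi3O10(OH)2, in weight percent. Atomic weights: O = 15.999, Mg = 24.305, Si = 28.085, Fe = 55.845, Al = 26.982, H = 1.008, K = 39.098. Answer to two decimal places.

Formula mass = 455.102 g/mol.
1.80 Mg → 1.8000 mol MgO per formula unit; M(MgO) = 40.304, so MgO mass = 72.547 g.
72.547/455.102 × 100 = 15.94 wt%.

15.94 wt%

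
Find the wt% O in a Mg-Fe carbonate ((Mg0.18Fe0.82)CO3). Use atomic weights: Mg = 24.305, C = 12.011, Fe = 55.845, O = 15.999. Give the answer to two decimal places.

43.56 weight percent

M((Mg0.18Fe0.82)CO3) = 110.176 g/mol.
O contributes 3 × 15.999 = 47.997 g per mole.
47.997/110.176 = 0.4356 → 43.56%.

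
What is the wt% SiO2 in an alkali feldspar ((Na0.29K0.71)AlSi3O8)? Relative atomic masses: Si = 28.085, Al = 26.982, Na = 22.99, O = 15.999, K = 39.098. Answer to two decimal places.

65.87 wt%

Formula mass = 273.656 g/mol.
3 Si → 3.0000 mol SiO2 per formula unit; M(SiO2) = 60.083, so SiO2 mass = 180.249 g.
180.249/273.656 × 100 = 65.87 wt%.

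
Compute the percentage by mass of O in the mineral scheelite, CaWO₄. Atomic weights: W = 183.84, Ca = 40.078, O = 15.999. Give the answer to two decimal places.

22.23 mass %

Formula mass = 1×40.078 + 1×183.84 + 4×15.999 = 287.914 g/mol, of which 63.996 g is O.
So O makes up 63.996/287.914 = 0.2223 of the mass, i.e. 22.23%.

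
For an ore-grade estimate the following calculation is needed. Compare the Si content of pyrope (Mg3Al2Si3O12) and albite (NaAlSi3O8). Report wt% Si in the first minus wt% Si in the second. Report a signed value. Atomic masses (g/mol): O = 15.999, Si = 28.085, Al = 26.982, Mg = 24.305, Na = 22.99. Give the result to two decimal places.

-11.23 percentage points

M(Mg3Al2Si3O12) = 403.122 g/mol, so wt% Si = 84.255/403.122 × 100 = 20.90%.
M(NaAlSi3O8) = 262.219 g/mol, so wt% Si = 84.255/262.219 × 100 = 32.13%.
20.90 − 32.13 = -11.23 pp.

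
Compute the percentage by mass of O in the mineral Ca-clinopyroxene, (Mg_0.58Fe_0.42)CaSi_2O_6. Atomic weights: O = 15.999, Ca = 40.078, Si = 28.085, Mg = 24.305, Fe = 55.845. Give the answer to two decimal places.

M((Mg_0.58Fe_0.42)CaSi_2O_6) = 229.794 g/mol.
O contributes 6 × 15.999 = 95.994 g per mole.
95.994/229.794 = 0.4177 → 41.77%.

41.77 mass %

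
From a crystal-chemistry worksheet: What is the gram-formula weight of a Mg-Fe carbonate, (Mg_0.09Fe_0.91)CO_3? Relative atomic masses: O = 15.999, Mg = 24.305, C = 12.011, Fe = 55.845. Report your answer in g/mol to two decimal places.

113.01 g/mol

The formula mass is the sum 0.09(24.305) + 0.91(55.845) + 1(12.011) + 3(15.999).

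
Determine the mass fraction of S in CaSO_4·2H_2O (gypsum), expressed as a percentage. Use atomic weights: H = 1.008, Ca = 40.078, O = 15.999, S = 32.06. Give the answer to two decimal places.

18.62 wt%

Formula mass = 1*40.078 + 1*32.06 + 6*15.999 + 4*1.008 = 172.164 g/mol, of which 32.060 g is S.
So S makes up 32.060/172.164 = 0.1862 of the mass, i.e. 18.62%.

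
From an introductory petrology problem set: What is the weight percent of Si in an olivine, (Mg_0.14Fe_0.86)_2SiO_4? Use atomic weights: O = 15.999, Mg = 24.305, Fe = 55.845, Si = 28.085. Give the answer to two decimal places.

14.41 wt%

M((Mg_0.14Fe_0.86)_2SiO_4) = 194.940 g/mol.
Si contributes 1 × 28.085 = 28.085 g per mole.
28.085/194.940 = 0.1441 → 14.41%.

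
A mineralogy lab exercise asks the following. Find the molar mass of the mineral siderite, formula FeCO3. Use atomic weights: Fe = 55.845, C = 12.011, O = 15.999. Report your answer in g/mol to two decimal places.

115.85 g/mol

M = 1(55.845) + 1(12.011) + 3(15.999)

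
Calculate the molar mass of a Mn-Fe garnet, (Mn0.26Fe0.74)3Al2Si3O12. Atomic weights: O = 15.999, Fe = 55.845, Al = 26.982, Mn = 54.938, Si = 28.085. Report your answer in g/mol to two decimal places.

497.03 g/mol

The formula mass is the sum 0.78*54.938 + 2.22*55.845 + 2*26.982 + 3*28.085 + 12*15.999.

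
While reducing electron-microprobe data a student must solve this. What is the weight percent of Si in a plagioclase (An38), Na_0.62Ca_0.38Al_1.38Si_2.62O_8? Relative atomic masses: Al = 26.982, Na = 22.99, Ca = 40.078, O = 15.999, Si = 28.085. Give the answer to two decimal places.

27.43 weight percent

M(Na_0.62Ca_0.38Al_1.38Si_2.62O_8) = 268.293 g/mol.
Si contributes 2.62 × 28.085 = 73.583 g per mole.
73.583/268.293 = 0.2743 → 27.43%.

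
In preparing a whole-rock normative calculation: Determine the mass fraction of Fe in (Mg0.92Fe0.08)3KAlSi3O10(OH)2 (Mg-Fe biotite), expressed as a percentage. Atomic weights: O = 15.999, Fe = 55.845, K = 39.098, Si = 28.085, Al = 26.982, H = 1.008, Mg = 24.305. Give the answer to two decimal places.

Formula mass = 2.76×24.305 + 0.24×55.845 + 1×39.098 + 1×26.982 + 3×28.085 + 12×15.999 + 2×1.008 = 424.824 g/mol, of which 13.403 g is Fe.
So Fe makes up 13.403/424.824 = 0.0315 of the mass, i.e. 3.15%.

3.15 weight percent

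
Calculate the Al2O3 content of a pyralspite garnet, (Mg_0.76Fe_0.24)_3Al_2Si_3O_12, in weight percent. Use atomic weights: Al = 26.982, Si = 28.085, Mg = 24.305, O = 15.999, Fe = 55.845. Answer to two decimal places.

23.94 wt%

M((Mg_0.76Fe_0.24)_3Al_2Si_3O_12) = 425.831 g/mol; M(Al2O3) = 101.961 g/mol.
Moles Al2O3 per formula unit = 2 Al ÷ 2 = 1.0000.
Al2O3 fraction = (1.0000 × 101.961) / 425.831 = 101.961/425.831 = 0.2394.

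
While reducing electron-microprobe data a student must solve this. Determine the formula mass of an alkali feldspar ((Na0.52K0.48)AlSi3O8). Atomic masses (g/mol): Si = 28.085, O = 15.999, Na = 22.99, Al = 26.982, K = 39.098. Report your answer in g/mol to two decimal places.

M = 0.52×22.99 + 0.48×39.098 + 1×26.982 + 3×28.085 + 8×15.999

269.95 g/mol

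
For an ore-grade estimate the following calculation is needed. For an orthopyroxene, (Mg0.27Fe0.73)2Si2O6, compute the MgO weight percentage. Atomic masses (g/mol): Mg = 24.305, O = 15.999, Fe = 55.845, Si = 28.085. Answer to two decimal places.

8.82 wt%

Formula mass = 246.822 g/mol.
0.54 Mg → 0.5400 mol MgO per formula unit; M(MgO) = 40.304, so MgO mass = 21.764 g.
21.764/246.822 × 100 = 8.82 wt%.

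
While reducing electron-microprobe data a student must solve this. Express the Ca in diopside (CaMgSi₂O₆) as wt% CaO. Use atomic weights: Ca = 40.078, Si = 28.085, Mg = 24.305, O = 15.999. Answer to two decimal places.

Formula mass = 216.547 g/mol.
1 Ca → 1.0000 mol CaO per formula unit; M(CaO) = 56.077, so CaO mass = 56.077 g.
56.077/216.547 × 100 = 25.90 wt%.

25.90 wt%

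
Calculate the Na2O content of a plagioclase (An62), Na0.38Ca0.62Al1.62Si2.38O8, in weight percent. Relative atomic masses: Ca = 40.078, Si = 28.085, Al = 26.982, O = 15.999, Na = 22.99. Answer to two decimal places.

M(Na0.38Ca0.62Al1.62Si2.38O8) = 272.130 g/mol; M(Na2O) = 61.979 g/mol.
Moles Na2O per formula unit = 0.38 Na ÷ 2 = 0.1900.
Na2O fraction = (0.1900 × 61.979) / 272.130 = 11.776/272.130 = 0.0433.

4.33 wt%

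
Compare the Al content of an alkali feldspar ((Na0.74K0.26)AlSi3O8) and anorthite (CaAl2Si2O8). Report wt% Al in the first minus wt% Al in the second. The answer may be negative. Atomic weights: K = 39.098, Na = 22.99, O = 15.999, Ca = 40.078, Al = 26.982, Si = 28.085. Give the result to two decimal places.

M((Na0.74K0.26)AlSi3O8) = 266.407 g/mol, so wt% Al = 26.982/266.407 × 100 = 10.13%.
M(CaAl2Si2O8) = 278.204 g/mol, so wt% Al = 53.964/278.204 × 100 = 19.40%.
10.13 − 19.40 = -9.27 pp.

-9.27 percentage points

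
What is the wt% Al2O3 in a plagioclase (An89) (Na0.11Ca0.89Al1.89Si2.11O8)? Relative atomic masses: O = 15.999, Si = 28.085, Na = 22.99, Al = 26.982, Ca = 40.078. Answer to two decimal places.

34.85 wt%

Molar mass of Na0.11Ca0.89Al1.89Si2.11O8 = 0.11·22.99 + 0.89·40.078 + 1.89·26.982 + 2.11·28.085 + 8·15.999 = 276.446 g/mol.
Each formula unit contains 1.89 Al, equivalent to 1.89/2 = 0.9450 mol Al2O3.
M(Al2O3) = 2×26.982 + 3×15.999 = 101.961 g/mol.
Mass of Al2O3 per formula unit = 0.9450 × 101.961 = 96.353 g.
Al2O3 wt% = 96.353 / 276.446 × 100 = 34.85%.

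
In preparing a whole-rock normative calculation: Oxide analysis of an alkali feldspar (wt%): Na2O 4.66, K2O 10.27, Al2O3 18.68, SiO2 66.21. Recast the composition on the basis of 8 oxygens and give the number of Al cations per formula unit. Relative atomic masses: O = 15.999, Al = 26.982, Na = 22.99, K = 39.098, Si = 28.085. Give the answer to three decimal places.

Na2O (M=61.979): mol = 0.07519; Na = 0.15038, O = 0.07519.
K2O (M=94.195): mol = 0.10903; K = 0.21806, O = 0.10903.
Al2O3 (M=101.961): mol = 0.18321; Al = 0.36642, O = 0.54963.
SiO2 (M=60.083): mol = 1.10198; Si = 1.10198, O = 2.20396.
ΣO = 2.93781; factor = 8/ΣO = 2.72312.
Al apfu = 0.36642 × 2.72312 = 0.998.

0.998 Al apfu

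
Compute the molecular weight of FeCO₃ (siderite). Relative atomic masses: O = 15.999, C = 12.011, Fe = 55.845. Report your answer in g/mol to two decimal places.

115.85 g/mol

The formula mass is the sum 1*55.845 + 1*12.011 + 3*15.999.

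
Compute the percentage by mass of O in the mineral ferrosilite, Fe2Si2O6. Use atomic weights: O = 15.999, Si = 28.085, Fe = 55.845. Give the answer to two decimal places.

M(Fe2Si2O6) = 263.854 g/mol.
O contributes 6 × 15.999 = 95.994 g per mole.
95.994/263.854 = 0.3638 → 36.38%.

36.38 wt%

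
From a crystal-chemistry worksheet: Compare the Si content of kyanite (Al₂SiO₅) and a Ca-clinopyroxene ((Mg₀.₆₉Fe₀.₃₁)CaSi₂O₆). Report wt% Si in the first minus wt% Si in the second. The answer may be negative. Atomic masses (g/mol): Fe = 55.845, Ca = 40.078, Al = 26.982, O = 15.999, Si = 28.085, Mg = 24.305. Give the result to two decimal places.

-7.49 percentage points

First mineral: 28.085 g Si in 162.044 g formula = 17.33 wt% Si.
Second mineral: 56.170 g Si in 226.324 g formula = 24.82 wt% Si.
17.33% − 24.82% gives a difference of -7.49 percentage points.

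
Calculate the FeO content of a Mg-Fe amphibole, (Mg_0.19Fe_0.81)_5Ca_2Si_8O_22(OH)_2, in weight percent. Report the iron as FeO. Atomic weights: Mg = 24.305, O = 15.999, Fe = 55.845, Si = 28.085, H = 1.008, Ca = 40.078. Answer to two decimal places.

30.95 wt%

M((Mg_0.19Fe_0.81)_5Ca_2Si_8O_22(OH)_2) = 940.090 g/mol; M(FeO) = 71.844 g/mol.
Moles FeO per formula unit = 4.05 Fe ÷ 1 = 4.0500.
FeO fraction = (4.0500 × 71.844) / 940.090 = 290.968/940.090 = 0.3095.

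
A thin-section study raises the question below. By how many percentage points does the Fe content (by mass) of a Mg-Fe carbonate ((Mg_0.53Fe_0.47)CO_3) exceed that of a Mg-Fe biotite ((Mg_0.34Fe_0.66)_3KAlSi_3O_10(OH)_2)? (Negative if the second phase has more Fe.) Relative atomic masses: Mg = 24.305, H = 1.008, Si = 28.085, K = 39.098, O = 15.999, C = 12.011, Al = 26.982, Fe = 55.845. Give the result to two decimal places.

3.43 percentage points

First mineral: 26.247 g Fe in 99.137 g formula = 26.48 wt% Fe.
Second mineral: 110.573 g Fe in 479.703 g formula = 23.05 wt% Fe.
26.48% − 23.05% gives a difference of 3.43 percentage points.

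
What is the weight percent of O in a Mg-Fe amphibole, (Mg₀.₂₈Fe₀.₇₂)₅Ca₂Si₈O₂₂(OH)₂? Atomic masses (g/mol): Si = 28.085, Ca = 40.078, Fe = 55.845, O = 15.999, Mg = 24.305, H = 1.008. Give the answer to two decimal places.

Molar mass of (Mg₀.₂₈Fe₀.₇₂)₅Ca₂Si₈O₂₂(OH)₂: 1.40×24.305 + 3.60×55.845 + 2×40.078 + 8×28.085 + 24×15.999 + 2×1.008 = 925.897 g/mol.
Mass of O per formula unit: 24 × 15.999 = 383.976 g.
Weight fraction O = 383.976 / 925.897 = 0.4147.

41.47 wt%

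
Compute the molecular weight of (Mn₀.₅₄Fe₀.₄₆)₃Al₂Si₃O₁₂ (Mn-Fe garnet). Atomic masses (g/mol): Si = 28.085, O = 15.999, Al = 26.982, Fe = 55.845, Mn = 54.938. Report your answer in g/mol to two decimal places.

Mn: 1.62 × 54.938 = 88.9996
Fe: 1.38 × 55.845 = 77.0661
Al: 2 × 26.982 = 53.9640
Si: 3 × 28.085 = 84.2550
O: 12 × 15.999 = 191.9880
Summing the contributions gives the formula mass.

496.27 g/mol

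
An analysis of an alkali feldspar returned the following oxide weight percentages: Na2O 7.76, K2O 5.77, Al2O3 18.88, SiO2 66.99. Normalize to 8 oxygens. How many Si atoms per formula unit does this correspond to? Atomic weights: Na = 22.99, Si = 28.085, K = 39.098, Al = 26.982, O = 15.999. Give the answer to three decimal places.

Na2O: 7.76/61.979 = 0.12520 mol → 0.25040 mol Na, 0.12520 mol O.
K2O: 5.77/94.195 = 0.06126 mol → 0.12252 mol K, 0.06126 mol O.
Al2O3: 18.88/101.961 = 0.18517 mol → 0.37034 mol Al, 0.55551 mol O.
SiO2: 66.99/60.083 = 1.11496 mol → 1.11496 mol Si, 2.22992 mol O.
Total oxygen = 2.97189 mol. Normalization factor = 8/2.97189 = 2.69189.
Si per 8 O = 1.11496 × 2.69189 = 3.001.

3.001 Si apfu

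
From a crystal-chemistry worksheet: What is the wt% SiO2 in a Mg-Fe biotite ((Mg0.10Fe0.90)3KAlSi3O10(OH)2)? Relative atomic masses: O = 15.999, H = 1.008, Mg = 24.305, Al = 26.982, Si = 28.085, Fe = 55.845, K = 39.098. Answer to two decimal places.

35.88 wt%

Molar mass of (Mg0.10Fe0.90)3KAlSi3O10(OH)2 = 0.30×24.305 + 2.70×55.845 + 1×39.098 + 1×26.982 + 3×28.085 + 12×15.999 + 2×1.008 = 502.412 g/mol.
Each formula unit contains 3 Si, equivalent to 3/1 = 3.0000 mol SiO2.
M(SiO2) = 1×28.085 + 2×15.999 = 60.083 g/mol.
Mass of SiO2 per formula unit = 3.0000 × 60.083 = 180.249 g.
SiO2 wt% = 180.249 / 502.412 × 100 = 35.88%.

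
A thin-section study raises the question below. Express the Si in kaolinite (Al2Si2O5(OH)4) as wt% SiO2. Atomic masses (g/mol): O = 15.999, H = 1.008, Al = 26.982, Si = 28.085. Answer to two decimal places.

Molar mass of Al2Si2O5(OH)4 = 2*26.982 + 2*28.085 + 9*15.999 + 4*1.008 = 258.157 g/mol.
Each formula unit contains 2 Si, equivalent to 2/1 = 2.0000 mol SiO2.
M(SiO2) = 1×28.085 + 2×15.999 = 60.083 g/mol.
Mass of SiO2 per formula unit = 2.0000 × 60.083 = 120.166 g.
SiO2 wt% = 120.166 / 258.157 × 100 = 46.55%.

46.55 wt%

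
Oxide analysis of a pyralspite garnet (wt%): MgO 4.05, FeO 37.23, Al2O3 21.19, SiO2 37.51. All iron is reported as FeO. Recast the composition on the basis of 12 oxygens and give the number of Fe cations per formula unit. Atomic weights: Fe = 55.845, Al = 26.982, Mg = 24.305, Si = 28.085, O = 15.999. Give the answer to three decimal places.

2.497 Fe apfu

MgO: 4.05/40.304 = 0.10049 mol → 0.10049 mol Mg, 0.10049 mol O.
FeO: 37.23/71.844 = 0.51821 mol → 0.51821 mol Fe, 0.51821 mol O.
Al2O3: 21.19/101.961 = 0.20782 mol → 0.41564 mol Al, 0.62346 mol O.
SiO2: 37.51/60.083 = 0.62430 mol → 0.62430 mol Si, 1.24860 mol O.
Total oxygen = 2.49076 mol. Normalization factor = 12/2.49076 = 4.81781.
Fe per 12 O = 0.51821 × 4.81781 = 2.497.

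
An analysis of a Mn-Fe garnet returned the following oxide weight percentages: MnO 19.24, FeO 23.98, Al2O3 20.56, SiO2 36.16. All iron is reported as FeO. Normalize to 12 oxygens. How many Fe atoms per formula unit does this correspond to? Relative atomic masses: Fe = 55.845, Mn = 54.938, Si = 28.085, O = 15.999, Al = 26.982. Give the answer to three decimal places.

19.24 wt% MnO ÷ 70.937 g/mol = 0.27123 mol, giving 0.27123 Mn and 0.27123 O.
23.98 wt% FeO ÷ 71.844 g/mol = 0.33378 mol, giving 0.33378 Fe and 0.33378 O.
20.56 wt% Al2O3 ÷ 101.961 g/mol = 0.20165 mol, giving 0.40330 Al and 0.60495 O.
36.16 wt% SiO2 ÷ 60.083 g/mol = 0.60183 mol, giving 0.60183 Si and 1.20366 O.
Oxygen sums to 2.41362; scaling by 12/2.41362 = 4.97179 puts the formula on 12 O.
Fe: 0.33378 × 4.97179 = 1.659 atoms per formula unit.

1.659 Fe apfu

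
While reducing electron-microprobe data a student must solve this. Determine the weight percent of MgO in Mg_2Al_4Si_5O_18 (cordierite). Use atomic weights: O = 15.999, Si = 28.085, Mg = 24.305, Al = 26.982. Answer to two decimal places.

Molar mass of Mg_2Al_4Si_5O_18 = 2×24.305 + 4×26.982 + 5×28.085 + 18×15.999 = 584.945 g/mol.
Each formula unit contains 2 Mg, equivalent to 2/1 = 2.0000 mol MgO.
M(MgO) = 1×24.305 + 1×15.999 = 40.304 g/mol.
Mass of MgO per formula unit = 2.0000 × 40.304 = 80.608 g.
MgO wt% = 80.608 / 584.945 × 100 = 13.78%.

13.78 wt%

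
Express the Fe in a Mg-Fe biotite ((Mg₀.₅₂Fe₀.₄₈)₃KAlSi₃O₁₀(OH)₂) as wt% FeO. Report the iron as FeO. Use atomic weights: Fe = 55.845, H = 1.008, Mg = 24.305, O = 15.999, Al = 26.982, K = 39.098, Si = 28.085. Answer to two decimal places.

22.36 wt%

M((Mg₀.₅₂Fe₀.₄₈)₃KAlSi₃O₁₀(OH)₂) = 462.672 g/mol; M(FeO) = 71.844 g/mol.
Moles FeO per formula unit = 1.44 Fe ÷ 1 = 1.4400.
FeO fraction = (1.4400 × 71.844) / 462.672 = 103.455/462.672 = 0.2236.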